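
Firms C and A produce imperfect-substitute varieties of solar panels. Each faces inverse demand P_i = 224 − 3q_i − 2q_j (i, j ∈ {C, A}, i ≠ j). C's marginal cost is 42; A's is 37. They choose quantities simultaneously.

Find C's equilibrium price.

Firm C's profit: π = q_C(224 − 3q_C − 2q_A) − 42q_C.
∂π/∂q_C = 182 − 6q_C − 2q_A = 0 ⇒ q_C = 91/3 − (1/3)q_A.
Similarly q_A = 187/6 − (1/3)q_C.
Solving the two reaction functions simultaneously: (1 − (−1/3)(−1/3))q_C = 91/3 − (1/3)·(187/6), so (8/9)q_C = 359/18 and q_C = 22.4375.
Then q_A = 187/6 − (1/3)·22.4375 = 23.6875.
P_C = 224 − 3·22.4375 − 2·23.6875 = 109.3125.

109.3125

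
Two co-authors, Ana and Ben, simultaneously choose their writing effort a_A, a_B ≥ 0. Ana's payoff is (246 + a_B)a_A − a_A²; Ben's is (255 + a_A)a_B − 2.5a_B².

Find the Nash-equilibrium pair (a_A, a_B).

Expanding Ana's payoff: 246a_A + a_Ba_A − a_A².
∂π/∂a_A = 246 + a_B − 2a_A = 0, so a_A = 123 + 0.5a_B.
Likewise for Ben: a_B = 51 + 0.2a_A.
Solving the two reaction functions simultaneously: (1 − (0.5)(0.2))a_A = 123 + 0.5·51, so 0.9a_A = 148.5 and a_A = 165.
Then a_B = 51 + 0.2·165 = 84.

165, 84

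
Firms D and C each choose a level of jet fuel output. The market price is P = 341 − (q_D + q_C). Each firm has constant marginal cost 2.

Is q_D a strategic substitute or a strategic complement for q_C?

strategic substitutes

Firm D's profit: π = q_D(341 − (q_D + q_C)) − 2q_D.
∂π/∂q_D = 339 − 2q_D − q_C = 0, so q_D = 169.5 − 0.5q_C.
The best-response slope dq_D/dq_C = −0.5 < 0: the reaction function is downward-sloping, so the choices are strategic substitutes.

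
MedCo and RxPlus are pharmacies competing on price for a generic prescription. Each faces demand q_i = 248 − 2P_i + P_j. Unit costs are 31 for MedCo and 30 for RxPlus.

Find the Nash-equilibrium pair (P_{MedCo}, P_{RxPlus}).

103.2, 102.8

MedCo's profit: π = (P_{MedCo} − 31)(248 − 2P_{MedCo} + P_{RxPlus}).
∂π/∂P_{MedCo} = 310 − 4P_{MedCo} + P_{RxPlus} = 0 ⇒ P_{MedCo} = 77.5 + 0.25P_{RxPlus}.
Similarly P_{RxPlus} = 77 + 0.25P_{MedCo}.
Plugging P_{RxPlus} into MedCo's best response: P_{MedCo} = 77.5 + 0.25(77 + 0.25P_{MedCo}) ⇒ 0.9375P_{MedCo} = 96.75, so P_{MedCo} = 103.2.
Then P_{RxPlus} = 77 + 0.25·103.2 = 102.8.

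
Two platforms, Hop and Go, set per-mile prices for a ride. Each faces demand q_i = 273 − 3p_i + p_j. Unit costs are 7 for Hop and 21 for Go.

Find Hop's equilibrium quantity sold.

Hop's profit: π = (p_{Hop} − 7)(273 − 3p_{Hop} + p_{Go}).
∂π/∂p_{Hop} = 294 − 6p_{Hop} + p_{Go} = 0 ⇒ p_{Hop} = 49 + (1/6)p_{Go}.
Similarly p_{Go} = 56 + (1/6)p_{Hop}.
Substituting the second reaction function into the first: p_{Hop} = 49 + (1/6)(56 + (1/6)p_{Hop}), which gives (35/36)p_{Hop} = 175/3 ⇒ p_{Hop} = 60.
Then p_{Go} = 56 + (1/6)·60 = 66.
q_{Hop} = 273 − 3·60 + 66 = 159.

159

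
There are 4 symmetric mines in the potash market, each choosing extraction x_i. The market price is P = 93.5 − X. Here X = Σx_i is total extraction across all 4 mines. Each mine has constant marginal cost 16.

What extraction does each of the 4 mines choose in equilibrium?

A representative mine's profit is π_i = x_i(93.5 − X) − 16x_i, with X = x_i + Σ_{j≠i} x_j.
First-order condition: 77.5 − 2x_i − Σ_{j≠i} x_j = 0.
Imposing symmetry (x_j = x for all j) turns Σ_{j≠i} x_j into 3x, so 77.5 = 5x and x = 15.5.

15.5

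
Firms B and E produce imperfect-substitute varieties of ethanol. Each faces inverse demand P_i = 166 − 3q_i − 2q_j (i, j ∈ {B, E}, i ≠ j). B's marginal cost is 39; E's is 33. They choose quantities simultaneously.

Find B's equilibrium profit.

Firm B's profit: π = q_B(166 − 3q_B − 2q_E) − 39q_B.
∂π/∂q_B = 127 − 6q_B − 2q_E = 0 ⇒ q_B = 127/6 − (1/3)q_E.
Similarly q_E = 133/6 − (1/3)q_B.
Substituting the second reaction function into the first: q_B = 127/6 − (1/3)(133/6 − (1/3)q_B), which gives (8/9)q_B = 124/9 ⇒ q_B = 15.5.
Then q_E = 133/6 − (1/3)·15.5 = 17.
P_B = 166 − 3·15.5 − 2·17 = 85.5.
Profit = (85.5 − 39)·15.5 = 720.75.

720.75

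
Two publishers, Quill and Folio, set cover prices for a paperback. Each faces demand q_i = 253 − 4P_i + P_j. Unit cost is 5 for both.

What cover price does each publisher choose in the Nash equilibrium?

Quill's profit: π = (P_{Quill} − 5)(253 − 4P_{Quill} + P_{Folio}).
∂π/∂P_{Quill} = 273 − 8P_{Quill} + P_{Folio} = 0 ⇒ P_{Quill} = 34.125 + 0.125P_{Folio}.
Setting P_{Quill} = P_{Folio} in the reaction function: P_{Quill} = 34.125 + 0.125P_{Quill}, so P_{Quill} = 34.125 / 0.875 = 39.

39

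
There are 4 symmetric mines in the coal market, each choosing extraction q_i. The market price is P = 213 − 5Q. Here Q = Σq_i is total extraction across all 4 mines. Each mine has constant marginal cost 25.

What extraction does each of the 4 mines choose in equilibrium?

A representative mine's profit is π_i = q_i(213 − 5Q) − 25q_i, with Q = q_i + Σ_{j≠i} q_j.
First-order condition: 188 − 10q_i − 5Σ_{j≠i} q_j = 0.
Imposing symmetry (q_j = q for all j) turns Σ_{j≠i} q_j into 3q, so 188 = 25q and q = 7.52.

7.52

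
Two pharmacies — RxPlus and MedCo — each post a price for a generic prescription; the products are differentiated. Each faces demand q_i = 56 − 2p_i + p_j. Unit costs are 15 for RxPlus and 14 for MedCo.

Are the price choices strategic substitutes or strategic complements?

RxPlus's profit: π = (p_{RxPlus} − 15)(56 − 2p_{RxPlus} + p_{MedCo}).
∂π/∂p_{RxPlus} = 86 − 4p_{RxPlus} + p_{MedCo} = 0 ⇒ p_{RxPlus} = 21.5 + 0.25p_{MedCo}.
The best-response slope dp_{RxPlus}/dp_{MedCo} = 0.25 > 0: the reaction function is upward-sloping, so the choices are strategic complements.

strategic complements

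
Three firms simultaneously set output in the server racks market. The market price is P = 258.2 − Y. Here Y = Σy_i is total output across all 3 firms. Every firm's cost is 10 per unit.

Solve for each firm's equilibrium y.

A representative firm's profit is π_i = y_i(258.2 − Y) − 10y_i, with Y = y_i + Σ_{j≠i} y_j.
First-order condition: 248.2 − 2y_i − Σ_{j≠i} y_j = 0.
In a symmetric equilibrium every firm chooses the same y, so Σ_{j≠i} y_j = 2y. The condition becomes 248.2 − 4y = 0, giving y = 248.2/4 = 62.05.

62.05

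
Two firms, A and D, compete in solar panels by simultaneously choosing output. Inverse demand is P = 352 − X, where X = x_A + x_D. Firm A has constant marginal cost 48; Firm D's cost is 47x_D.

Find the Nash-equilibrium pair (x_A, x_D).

101, 102

Firm A's profit: π = x_A(352 − (x_A + x_D)) − 48x_A.
∂π/∂x_A = 304 − 2x_A − x_D = 0, so x_A = 152 − 0.5x_D.
By the same steps for D: x_D = 152.5 − 0.5x_A.
Plugging x_D into A's best response: x_A = 152 − 0.5(152.5 − 0.5x_A) ⇒ 0.75x_A = 75.75, so x_A = 101.
Then x_D = 152.5 − 0.5·101 = 102.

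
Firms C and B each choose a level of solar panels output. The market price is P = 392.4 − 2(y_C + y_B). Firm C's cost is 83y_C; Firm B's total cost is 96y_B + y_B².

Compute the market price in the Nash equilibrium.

Firm C's profit: π = y_C(392.4 − 2(y_C + y_B)) − 83y_C.
∂π/∂y_C = 309.4 − 4y_C − 2y_B = 0, so y_C = 77.35 − 0.5y_B.
For B: ∂π/∂y_B = 296.4 − 6y_B − 2y_C = 0 ⇒ y_B = 49.4 − (1/3)y_C.
Substituting the second reaction function into the first: y_C = 77.35 − 0.5(49.4 − (1/3)y_C), which gives (5/6)y_C = 52.65 ⇒ y_C = 63.18.
Then y_B = 49.4 − (1/3)·63.18 = 28.34.
Equilibrium price: P = 392.4 − 2·91.52 = 209.36.

209.36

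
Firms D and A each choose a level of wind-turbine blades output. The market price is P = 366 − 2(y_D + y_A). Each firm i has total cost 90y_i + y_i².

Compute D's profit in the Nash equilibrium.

Firm D's profit: π = y_D(366 − 2(y_D + y_A)) − 90y_D − y_D².
∂π/∂y_D = 276 − 6y_D − 2y_A = 0, so y_D = 46 − (1/3)y_A.
The game is symmetric, so in equilibrium y_A = y_D: the reaction function gives (4/3)y_D = 46, hence y_D = 34.5.
Price P = 366 − 2·69 = 228.
D's profit: (228 − 90)·34.5 − (34.5)² = 3570.75.

3570.75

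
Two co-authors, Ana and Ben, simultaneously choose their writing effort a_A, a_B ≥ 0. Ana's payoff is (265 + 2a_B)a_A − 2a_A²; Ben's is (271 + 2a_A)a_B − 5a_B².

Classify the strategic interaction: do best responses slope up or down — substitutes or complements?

strategic complements

Expanding Ana's payoff: 265a_A + 2a_Ba_A − 2a_A².
∂π/∂a_A = 265 + 2a_B − 4a_A = 0, so a_A = 66.25 + 0.5a_B.
The best-response slope da_A/da_B = 0.5 > 0: the reaction function is upward-sloping, so the choices are strategic complements.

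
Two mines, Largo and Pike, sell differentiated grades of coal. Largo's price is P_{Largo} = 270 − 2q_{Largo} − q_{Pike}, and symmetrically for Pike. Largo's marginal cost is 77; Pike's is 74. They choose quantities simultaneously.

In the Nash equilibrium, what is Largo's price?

Mine Largo's profit: π = q_{Largo}(270 − 2q_{Largo} − q_{Pike}) − 77q_{Largo}.
∂π/∂q_{Largo} = 193 − 4q_{Largo} − q_{Pike} = 0 ⇒ q_{Largo} = 48.25 − 0.25q_{Pike}.
Similarly q_{Pike} = 49 − 0.25q_{Largo}.
Plugging q_{Pike} into Largo's best response: q_{Largo} = 48.25 − 0.25(49 − 0.25q_{Largo}) ⇒ 0.9375q_{Largo} = 36, so q_{Largo} = 38.4.
Then q_{Pike} = 49 − 0.25·38.4 = 39.4.
P_{Largo} = 270 − 2·38.4 − 39.4 = 153.8.

153.8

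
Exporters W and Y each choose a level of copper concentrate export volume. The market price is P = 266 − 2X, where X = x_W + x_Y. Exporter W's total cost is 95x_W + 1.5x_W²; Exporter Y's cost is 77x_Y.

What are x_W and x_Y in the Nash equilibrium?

Exporter W's profit: π = x_W(266 − 2(x_W + x_Y)) − 95x_W − 1.5x_W².
∂π/∂x_W = 171 − 7x_W − 2x_Y = 0, so x_W = 171/7 − (2/7)x_Y.
For Y: ∂π/∂x_Y = 189 − 4x_Y − 2x_W = 0 ⇒ x_Y = 47.25 − 0.5x_W.
Substituting the second reaction function into the first: x_W = 171/7 − (2/7)(47.25 − 0.5x_W), which gives (6/7)x_W = 153/14 ⇒ x_W = 12.75.
Then x_Y = 47.25 − 0.5·12.75 = 40.875.

12.75, 40.875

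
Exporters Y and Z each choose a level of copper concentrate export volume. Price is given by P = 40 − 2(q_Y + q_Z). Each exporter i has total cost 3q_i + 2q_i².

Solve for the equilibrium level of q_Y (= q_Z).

Exporter Y's profit: π = q_Y(40 − 2(q_Y + q_Z)) − 3q_Y − 2q_Y².
∂π/∂q_Y = 37 − 8q_Y − 2q_Z = 0, so q_Y = 4.625 − 0.25q_Z.
The game is symmetric, so in equilibrium q_Z = q_Y: the reaction function gives 1.25q_Y = 4.625, hence q_Y = 3.7.

3.7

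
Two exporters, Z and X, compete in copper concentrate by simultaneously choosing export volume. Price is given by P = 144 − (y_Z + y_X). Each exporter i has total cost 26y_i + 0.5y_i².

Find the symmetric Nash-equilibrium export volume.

Exporter Z's profit: π = y_Z(144 − (y_Z + y_X)) − 26y_Z − 0.5y_Z².
∂π/∂y_Z = 118 − 3y_Z − y_X = 0, so y_Z = 118/3 − (1/3)y_X.
Setting y_Z = y_X in the reaction function: y_Z = 118/3 − (1/3)y_Z, so y_Z = (118/3) / (4/3) = 29.5.

29.5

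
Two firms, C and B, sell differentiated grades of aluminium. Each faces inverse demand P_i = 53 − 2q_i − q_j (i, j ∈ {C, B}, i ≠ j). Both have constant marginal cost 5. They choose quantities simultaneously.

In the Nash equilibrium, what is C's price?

24.2

Firm C's profit: π = q_C(53 − 2q_C − q_B) − 5q_C.
∂π/∂q_C = 48 − 4q_C − q_B = 0 ⇒ q_C = 12 − 0.25q_B.
The game is symmetric, so in equilibrium q_B = q_C: the reaction function gives 1.25q_C = 12, hence q_C = 9.6.
P_C = 53 − 2·9.6 − 9.6 = 24.2.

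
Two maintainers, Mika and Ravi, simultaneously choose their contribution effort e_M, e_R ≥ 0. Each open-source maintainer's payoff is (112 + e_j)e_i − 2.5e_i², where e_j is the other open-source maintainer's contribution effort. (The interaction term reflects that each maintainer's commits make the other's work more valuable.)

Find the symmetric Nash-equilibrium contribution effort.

28

Mika's payoff is (112 + e_R)e_M − 2.5e_M².
∂π/∂e_M = 112 + e_R − 5e_M = 0, so e_M = 22.4 + 0.2e_R.
Setting e_M = e_R in the reaction function: e_M = 22.4 + 0.2e_M, so e_M = 22.4 / 0.8 = 28.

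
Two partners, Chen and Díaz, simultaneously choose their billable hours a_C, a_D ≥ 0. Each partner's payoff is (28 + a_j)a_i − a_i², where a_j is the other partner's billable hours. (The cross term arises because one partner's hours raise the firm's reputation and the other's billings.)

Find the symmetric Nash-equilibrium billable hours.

Chen's payoff is (28 + a_D)a_C − a_C².
∂π/∂a_C = 28 + a_D − 2a_C = 0, so a_C = 14 + 0.5a_D.
By symmetry a_D = a_C; substituting into the reaction function, 0.5a_C = 14 and a_C = 28.

28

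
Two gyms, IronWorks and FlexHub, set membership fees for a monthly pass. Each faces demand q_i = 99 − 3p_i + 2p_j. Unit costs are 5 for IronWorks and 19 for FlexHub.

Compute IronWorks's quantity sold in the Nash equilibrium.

78.375

IronWorks's profit: π = (p_{IronWorks} − 5)(99 − 3p_{IronWorks} + 2p_{FlexHub}).
∂π/∂p_{IronWorks} = 114 − 6p_{IronWorks} + 2p_{FlexHub} = 0 ⇒ p_{IronWorks} = 19 + (1/3)p_{FlexHub}.
Similarly p_{FlexHub} = 26 + (1/3)p_{IronWorks}.
Solving the two reaction functions simultaneously: (1 − (1/3)(1/3))p_{IronWorks} = 19 + (1/3)·26, so (8/9)p_{IronWorks} = 83/3 and p_{IronWorks} = 31.125.
Then p_{FlexHub} = 26 + (1/3)·31.125 = 36.375.
q_{IronWorks} = 99 − 3·31.125 + 2·36.375 = 78.375.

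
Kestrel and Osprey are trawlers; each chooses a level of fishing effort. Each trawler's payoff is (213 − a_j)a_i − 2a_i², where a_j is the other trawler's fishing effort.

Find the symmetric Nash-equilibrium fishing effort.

Kestrel's payoff is (213 − a_O)a_K − 2a_K².
∂π/∂a_K = 213 − a_O − 4a_K = 0, so a_K = 53.25 − 0.25a_O.
By symmetry a_O = a_K; substituting into the reaction function, 1.25a_K = 53.25 and a_K = 42.6.

42.6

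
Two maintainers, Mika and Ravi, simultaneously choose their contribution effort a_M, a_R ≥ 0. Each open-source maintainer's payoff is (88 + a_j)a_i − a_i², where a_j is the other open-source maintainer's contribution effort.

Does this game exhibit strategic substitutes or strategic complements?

Mika's payoff is (88 + a_R)a_M − a_M².
∂π/∂a_M = 88 + a_R − 2a_M = 0, so a_M = 44 + 0.5a_R.
The best-response slope da_M/da_R = 0.5 > 0: the reaction function is upward-sloping, so the choices are strategic complements.

strategic complements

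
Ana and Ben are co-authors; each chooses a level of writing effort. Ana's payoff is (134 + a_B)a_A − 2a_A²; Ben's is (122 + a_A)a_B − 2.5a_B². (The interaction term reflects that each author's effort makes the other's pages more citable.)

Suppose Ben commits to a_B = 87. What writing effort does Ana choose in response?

Expanding Ana's payoff: 134a_A + a_Ba_A − 2a_A².
∂π/∂a_A = 134 + a_B − 4a_A = 0, so a_A = 33.5 + 0.25a_B.
At a_B = 87: a_A = 33.5 + 0.25·87 = 55.25.

55.25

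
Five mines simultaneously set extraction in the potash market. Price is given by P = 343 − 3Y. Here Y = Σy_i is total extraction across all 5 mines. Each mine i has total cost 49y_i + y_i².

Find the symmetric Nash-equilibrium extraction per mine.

14.7

A representative mine's profit is π_i = y_i(343 − 3Y) − 49y_i − y_i², with Y = y_i + Σ_{j≠i} y_j.
First-order condition: 294 − 8y_i − 3Σ_{j≠i} y_j = 0.
Imposing symmetry (y_j = y for all j) turns Σ_{j≠i} y_j into 4y, so 294 = 20y and y = 14.7.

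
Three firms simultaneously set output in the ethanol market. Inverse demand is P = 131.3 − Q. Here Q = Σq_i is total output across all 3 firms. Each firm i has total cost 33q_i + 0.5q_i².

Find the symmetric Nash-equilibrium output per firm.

A representative firm's profit is π_i = q_i(131.3 − Q) − 33q_i − 0.5q_i², with Q = q_i + Σ_{j≠i} q_j.
First-order condition: 98.3 − 3q_i − Σ_{j≠i} q_j = 0.
Imposing symmetry (q_j = q for all j) turns Σ_{j≠i} q_j into 2q, so 98.3 = 5q and q = 19.66.

19.66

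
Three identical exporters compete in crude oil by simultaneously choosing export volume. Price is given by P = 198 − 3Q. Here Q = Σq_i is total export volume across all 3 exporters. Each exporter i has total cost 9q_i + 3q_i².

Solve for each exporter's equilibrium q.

10.5

A representative exporter's profit is π_i = q_i(198 − 3Q) − 9q_i − 3q_i², with Q = q_i + Σ_{j≠i} q_j.
First-order condition: 189 − 12q_i − 3Σ_{j≠i} q_j = 0.
With identical exporters, set every q_j = q: then 189 − 12q − 6q = 0, i.e. q = 189/18 = 10.5.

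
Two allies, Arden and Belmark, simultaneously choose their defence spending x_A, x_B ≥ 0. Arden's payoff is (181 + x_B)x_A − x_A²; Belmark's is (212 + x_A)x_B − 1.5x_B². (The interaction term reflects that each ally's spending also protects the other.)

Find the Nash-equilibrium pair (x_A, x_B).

151, 121

Expanding Arden's payoff: 181x_A + x_Bx_A − x_A².
∂π/∂x_A = 181 + x_B − 2x_A = 0, so x_A = 90.5 + 0.5x_B.
Likewise for Belmark: x_B = 212/3 + (1/3)x_A.
Plugging x_B into Arden's best response: x_A = 90.5 + 0.5(212/3 + (1/3)x_A) ⇒ (5/6)x_A = 755/6, so x_A = 151.
Then x_B = 212/3 + (1/3)·151 = 121.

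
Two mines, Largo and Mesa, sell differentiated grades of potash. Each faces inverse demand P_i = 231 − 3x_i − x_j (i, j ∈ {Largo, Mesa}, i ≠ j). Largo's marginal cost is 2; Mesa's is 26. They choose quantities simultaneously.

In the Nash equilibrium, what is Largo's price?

102.2

Mine Largo's profit: π = x_{Largo}(231 − 3x_{Largo} − x_{Mesa}) − 2x_{Largo}.
∂π/∂x_{Largo} = 229 − 6x_{Largo} − x_{Mesa} = 0 ⇒ x_{Largo} = 229/6 − (1/6)x_{Mesa}.
Similarly x_{Mesa} = 205/6 − (1/6)x_{Largo}.
Plugging x_{Mesa} into Largo's best response: x_{Largo} = 229/6 − (1/6)(205/6 − (1/6)x_{Largo}) ⇒ (35/36)x_{Largo} = 1169/36, so x_{Largo} = 33.4.
Then x_{Mesa} = 205/6 − (1/6)·33.4 = 28.6.
P_{Largo} = 231 − 3·33.4 − 28.6 = 102.2.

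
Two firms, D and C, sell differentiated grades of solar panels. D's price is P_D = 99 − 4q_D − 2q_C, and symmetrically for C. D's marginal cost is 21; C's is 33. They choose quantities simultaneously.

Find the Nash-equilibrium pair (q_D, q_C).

Firm D's profit: π = q_D(99 − 4q_D − 2q_C) − 21q_D.
∂π/∂q_D = 78 − 8q_D − 2q_C = 0 ⇒ q_D = 9.75 − 0.25q_C.
Similarly q_C = 8.25 − 0.25q_D.
Solving the two reaction functions simultaneously: (1 − (−0.25)(−0.25))q_D = 9.75 − 0.25·8.25, so 0.9375q_D = 7.6875 and q_D = 8.2.
Then q_C = 8.25 − 0.25·8.2 = 6.2.

8.2, 6.2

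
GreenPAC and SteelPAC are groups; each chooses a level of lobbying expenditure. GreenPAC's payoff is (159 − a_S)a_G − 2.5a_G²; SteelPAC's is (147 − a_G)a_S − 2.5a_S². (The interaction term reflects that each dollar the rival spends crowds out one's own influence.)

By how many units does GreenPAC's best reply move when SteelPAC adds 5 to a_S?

Expanding GreenPAC's payoff: 159a_G − a_Sa_G − 2.5a_G².
∂π/∂a_G = 159 − a_S − 5a_G = 0, so a_G = 31.8 − 0.2a_S.
The reaction-function slope is −0.2, so a 5-unit rise in a_S moves a_G by −0.2 × 5 = −1. GreenPAC's best response falls — the actions are strategic substitutes.

-1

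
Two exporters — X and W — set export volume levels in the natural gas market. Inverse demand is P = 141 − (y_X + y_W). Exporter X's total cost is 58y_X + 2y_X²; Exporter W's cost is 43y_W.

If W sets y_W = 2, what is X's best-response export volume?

13.5

Exporter X's profit: π = y_X(141 − (y_X + y_W)) − 58y_X − 2y_X².
∂π/∂y_X = 83 − 6y_X − y_W = 0, so y_X = 83/6 − (1/6)y_W.
At y_W = 2: y_X = 83/6 − (1/6)·2 = 13.5.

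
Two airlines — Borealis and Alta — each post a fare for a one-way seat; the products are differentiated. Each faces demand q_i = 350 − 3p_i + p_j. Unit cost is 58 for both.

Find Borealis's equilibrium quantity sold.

140.4

Borealis's profit: π = (p_{Borealis} − 58)(350 − 3p_{Borealis} + p_{Alta}).
∂π/∂p_{Borealis} = 524 − 6p_{Borealis} + p_{Alta} = 0 ⇒ p_{Borealis} = 262/3 + (1/6)p_{Alta}.
The game is symmetric, so in equilibrium p_{Alta} = p_{Borealis}: the reaction function gives (5/6)p_{Borealis} = 262/3, hence p_{Borealis} = 104.8.
q_{Borealis} = 350 − 3·104.8 + 104.8 = 140.4.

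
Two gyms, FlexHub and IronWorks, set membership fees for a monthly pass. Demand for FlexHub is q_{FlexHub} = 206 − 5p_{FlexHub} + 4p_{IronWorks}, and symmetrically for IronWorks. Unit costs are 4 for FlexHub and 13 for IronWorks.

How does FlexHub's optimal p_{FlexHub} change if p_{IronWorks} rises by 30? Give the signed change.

12

FlexHub's profit: π = (p_{FlexHub} − 4)(206 − 5p_{FlexHub} + 4p_{IronWorks}).
∂π/∂p_{FlexHub} = 226 − 10p_{FlexHub} + 4p_{IronWorks} = 0 ⇒ p_{FlexHub} = 22.6 + 0.4p_{IronWorks}.
The reaction-function slope is 0.4, so a 30-unit rise in p_{IronWorks} moves p_{FlexHub} by 0.4 × 30 = 12. FlexHub's best response rises — the actions are strategic complements.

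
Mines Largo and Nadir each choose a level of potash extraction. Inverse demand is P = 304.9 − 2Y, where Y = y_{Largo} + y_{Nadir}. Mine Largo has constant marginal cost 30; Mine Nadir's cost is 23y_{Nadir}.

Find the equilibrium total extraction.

92.8

Mine Largo's profit: π = y_{Largo}(304.9 − 2(y_{Largo} + y_{Nadir})) − 30y_{Largo}.
∂π/∂y_{Largo} = 274.9 − 4y_{Largo} − 2y_{Nadir} = 0, so y_{Largo} = 68.725 − 0.5y_{Nadir}.
By the same steps for Nadir: y_{Nadir} = 70.475 − 0.5y_{Largo}.
Substituting the second reaction function into the first: y_{Largo} = 68.725 − 0.5(70.475 − 0.5y_{Largo}), which gives 0.75y_{Largo} = 33.4875 ⇒ y_{Largo} = 44.65.
Then y_{Nadir} = 70.475 − 0.5·44.65 = 48.15.
Total extraction: 44.65 + 48.15 = 92.8.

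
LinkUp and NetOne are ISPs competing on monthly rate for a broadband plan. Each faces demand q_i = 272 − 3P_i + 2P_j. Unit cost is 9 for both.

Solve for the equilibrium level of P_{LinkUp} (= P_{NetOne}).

LinkUp's profit: π = (P_{LinkUp} − 9)(272 − 3P_{LinkUp} + 2P_{NetOne}).
∂π/∂P_{LinkUp} = 299 − 6P_{LinkUp} + 2P_{NetOne} = 0 ⇒ P_{LinkUp} = 299/6 + (1/3)P_{NetOne}.
The game is symmetric, so in equilibrium P_{NetOne} = P_{LinkUp}: the reaction function gives (2/3)P_{LinkUp} = 299/6, hence P_{LinkUp} = 74.75.

74.75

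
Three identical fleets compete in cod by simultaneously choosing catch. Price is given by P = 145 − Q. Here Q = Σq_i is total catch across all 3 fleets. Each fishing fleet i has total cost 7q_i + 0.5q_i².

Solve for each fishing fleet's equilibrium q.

27.6

A representative fishing fleet's profit is π_i = q_i(145 − Q) − 7q_i − 0.5q_i², with Q = q_i + Σ_{j≠i} q_j.
First-order condition: 138 − 3q_i − Σ_{j≠i} q_j = 0.
With identical fishing fleets, set every q_j = q: then 138 − 3q − 2q = 0, i.e. q = 138/5 = 27.6.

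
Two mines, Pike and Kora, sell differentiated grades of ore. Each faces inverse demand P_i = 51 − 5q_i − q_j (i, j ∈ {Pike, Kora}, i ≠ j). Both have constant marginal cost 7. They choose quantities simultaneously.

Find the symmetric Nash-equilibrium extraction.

Mine Pike's profit: π = q_{Pike}(51 − 5q_{Pike} − q_{Kora}) − 7q_{Pike}.
∂π/∂q_{Pike} = 44 − 10q_{Pike} − q_{Kora} = 0 ⇒ q_{Pike} = 4.4 − 0.1q_{Kora}.
By symmetry q_{Kora} = q_{Pike}; substituting into the reaction function, 1.1q_{Pike} = 4.4 and q_{Pike} = 4.

4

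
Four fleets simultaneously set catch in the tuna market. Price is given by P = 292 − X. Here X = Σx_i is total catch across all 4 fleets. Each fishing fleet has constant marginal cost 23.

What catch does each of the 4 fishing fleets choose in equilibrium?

53.8

A representative fishing fleet's profit is π_i = x_i(292 − X) − 23x_i, with X = x_i + Σ_{j≠i} x_j.
First-order condition: 269 − 2x_i − Σ_{j≠i} x_j = 0.
With identical fishing fleets, set every x_j = x: then 269 − 2x − 3x = 0, i.e. x = 269/5 = 53.8.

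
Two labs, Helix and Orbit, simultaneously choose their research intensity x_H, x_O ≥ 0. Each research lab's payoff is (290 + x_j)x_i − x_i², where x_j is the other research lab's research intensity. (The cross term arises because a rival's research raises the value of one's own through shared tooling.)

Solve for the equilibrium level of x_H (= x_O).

290

Helix's payoff is (290 + x_O)x_H − x_H².
∂π/∂x_H = 290 + x_O − 2x_H = 0, so x_H = 145 + 0.5x_O.
The game is symmetric, so in equilibrium x_O = x_H: the reaction function gives 0.5x_H = 145, hence x_H = 290.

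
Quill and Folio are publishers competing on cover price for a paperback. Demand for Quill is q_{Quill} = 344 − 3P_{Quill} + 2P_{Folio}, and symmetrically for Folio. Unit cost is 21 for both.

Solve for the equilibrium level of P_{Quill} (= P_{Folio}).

Quill's profit: π = (P_{Quill} − 21)(344 − 3P_{Quill} + 2P_{Folio}).
∂π/∂P_{Quill} = 407 − 6P_{Quill} + 2P_{Folio} = 0 ⇒ P_{Quill} = 407/6 + (1/3)P_{Folio}.
By symmetry P_{Folio} = P_{Quill}; substituting into the reaction function, (2/3)P_{Quill} = 407/6 and P_{Quill} = 101.75.

101.75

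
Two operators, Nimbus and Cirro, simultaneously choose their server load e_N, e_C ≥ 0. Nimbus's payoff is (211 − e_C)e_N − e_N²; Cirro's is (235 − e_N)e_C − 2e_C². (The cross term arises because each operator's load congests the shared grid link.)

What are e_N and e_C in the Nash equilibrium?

87, 37

Expanding Nimbus's payoff: 211e_N − e_Ce_N − e_N².
∂π/∂e_N = 211 − e_C − 2e_N = 0, so e_N = 105.5 − 0.5e_C.
Likewise for Cirro: e_C = 58.75 − 0.25e_N.
Substituting the second reaction function into the first: e_N = 105.5 − 0.5(58.75 − 0.25e_N), which gives 0.875e_N = 76.125 ⇒ e_N = 87.
Then e_C = 58.75 − 0.25·87 = 37.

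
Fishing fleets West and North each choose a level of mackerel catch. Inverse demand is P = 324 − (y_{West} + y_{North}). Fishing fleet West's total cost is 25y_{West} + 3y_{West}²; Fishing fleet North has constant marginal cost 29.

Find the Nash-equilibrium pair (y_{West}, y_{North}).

Fishing fleet West's profit: π = y_{West}(324 − (y_{West} + y_{North})) − 25y_{West} − 3y_{West}².
∂π/∂y_{West} = 299 − 8y_{West} − y_{North} = 0, so y_{West} = 37.375 − 0.125y_{North}.
For North: ∂π/∂y_{North} = 295 − 2y_{North} − y_{West} = 0 ⇒ y_{North} = 147.5 − 0.5y_{West}.
Substituting the second reaction function into the first: y_{West} = 37.375 − 0.125(147.5 − 0.5y_{West}), which gives 0.9375y_{West} = 18.9375 ⇒ y_{West} = 20.2.
Then y_{North} = 147.5 − 0.5·20.2 = 137.4.

20.2, 137.4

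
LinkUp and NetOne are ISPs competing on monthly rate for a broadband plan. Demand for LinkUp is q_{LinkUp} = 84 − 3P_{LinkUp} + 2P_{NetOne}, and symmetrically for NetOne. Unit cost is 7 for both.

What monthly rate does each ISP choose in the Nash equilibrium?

26.25

LinkUp's profit: π = (P_{LinkUp} − 7)(84 − 3P_{LinkUp} + 2P_{NetOne}).
∂π/∂P_{LinkUp} = 105 − 6P_{LinkUp} + 2P_{NetOne} = 0 ⇒ P_{LinkUp} = 17.5 + (1/3)P_{NetOne}.
By symmetry P_{NetOne} = P_{LinkUp}; substituting into the reaction function, (2/3)P_{LinkUp} = 17.5 and P_{LinkUp} = 26.25.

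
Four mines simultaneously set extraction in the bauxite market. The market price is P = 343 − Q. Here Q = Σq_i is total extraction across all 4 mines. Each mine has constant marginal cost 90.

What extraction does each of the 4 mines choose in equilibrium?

50.6

A representative mine's profit is π_i = q_i(343 − Q) − 90q_i, with Q = q_i + Σ_{j≠i} q_j.
First-order condition: 253 − 2q_i − Σ_{j≠i} q_j = 0.
With identical mines, set every q_j = q: then 253 − 2q − 3q = 0, i.e. q = 253/5 = 50.6.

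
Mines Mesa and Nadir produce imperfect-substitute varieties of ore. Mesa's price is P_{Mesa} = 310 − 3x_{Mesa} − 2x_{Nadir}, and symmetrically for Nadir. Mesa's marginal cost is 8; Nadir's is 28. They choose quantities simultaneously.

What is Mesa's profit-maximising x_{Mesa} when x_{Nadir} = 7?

48

Mine Mesa's profit: π = x_{Mesa}(310 − 3x_{Mesa} − 2x_{Nadir}) − 8x_{Mesa}.
∂π/∂x_{Mesa} = 302 − 6x_{Mesa} − 2x_{Nadir} = 0 ⇒ x_{Mesa} = 151/3 − (1/3)x_{Nadir}.
At x_{Nadir} = 7: x_{Mesa} = 151/3 − (1/3)·7 = 48.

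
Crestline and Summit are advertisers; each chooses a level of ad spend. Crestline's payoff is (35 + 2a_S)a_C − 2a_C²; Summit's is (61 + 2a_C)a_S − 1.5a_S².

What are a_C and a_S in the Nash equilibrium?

28.375, 39.25

Expanding Crestline's payoff: 35a_C + 2a_Sa_C − 2a_C².
∂π/∂a_C = 35 + 2a_S − 4a_C = 0, so a_C = 8.75 + 0.5a_S.
Likewise for Summit: a_S = 61/3 + (2/3)a_C.
Solving the two reaction functions simultaneously: (1 − (0.5)(2/3))a_C = 8.75 + 0.5·(61/3), so (2/3)a_C = 227/12 and a_C = 28.375.
Then a_S = 61/3 + (2/3)·28.375 = 39.25.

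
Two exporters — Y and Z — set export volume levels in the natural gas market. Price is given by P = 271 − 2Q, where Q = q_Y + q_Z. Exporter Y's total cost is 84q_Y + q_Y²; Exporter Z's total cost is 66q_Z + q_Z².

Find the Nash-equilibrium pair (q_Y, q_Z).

Exporter Y's profit: π = q_Y(271 − 2(q_Y + q_Z)) − 84q_Y − q_Y².
∂π/∂q_Y = 187 − 6q_Y − 2q_Z = 0, so q_Y = 187/6 − (1/3)q_Z.
By the same steps for Z: q_Z = 205/6 − (1/3)q_Y.
Plugging q_Z into Y's best response: q_Y = 187/6 − (1/3)(205/6 − (1/3)q_Y) ⇒ (8/9)q_Y = 178/9, so q_Y = 22.25.
Then q_Z = 205/6 − (1/3)·22.25 = 26.75.

22.25, 26.75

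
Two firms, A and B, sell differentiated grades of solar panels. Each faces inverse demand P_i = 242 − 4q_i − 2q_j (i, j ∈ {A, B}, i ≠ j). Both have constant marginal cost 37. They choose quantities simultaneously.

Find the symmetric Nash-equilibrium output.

20.5

Firm A's profit: π = q_A(242 − 4q_A − 2q_B) − 37q_A.
∂π/∂q_A = 205 − 8q_A − 2q_B = 0 ⇒ q_A = 25.625 − 0.25q_B.
Setting q_A = q_B in the reaction function: q_A = 25.625 − 0.25q_A, so q_A = 25.625 / 1.25 = 20.5.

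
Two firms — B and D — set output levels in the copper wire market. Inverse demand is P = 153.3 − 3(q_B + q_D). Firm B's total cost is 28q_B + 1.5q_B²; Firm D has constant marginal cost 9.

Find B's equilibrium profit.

225.9938

Firm B's profit: π = q_B(153.3 − 3(q_B + q_D)) − 28q_B − 1.5q_B².
∂π/∂q_B = 125.3 − 9q_B − 3q_D = 0, so q_B = 1253/90 − (1/3)q_D.
For D: ∂π/∂q_D = 144.3 − 6q_D − 3q_B = 0 ⇒ q_D = 24.05 − 0.5q_B.
Substituting the second reaction function into the first: q_B = 1253/90 − (1/3)(24.05 − 0.5q_B), which gives (5/6)q_B = 1063/180 ⇒ q_B = 1063/150.
Then q_D = 24.05 − 0.5·(1063/150) = 1538/75.
Price P = 153.3 − 3·(4139/150) = 70.52.
B's profit: (70.52 − 28)·(1063/150) − 1.5(1063/150)² = 225.9938.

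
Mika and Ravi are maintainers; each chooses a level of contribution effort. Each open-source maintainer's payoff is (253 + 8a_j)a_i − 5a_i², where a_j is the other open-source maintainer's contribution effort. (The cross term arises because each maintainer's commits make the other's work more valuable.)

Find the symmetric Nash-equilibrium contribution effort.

126.5

Mika's payoff is (253 + 8a_R)a_M − 5a_M².
∂π/∂a_M = 253 + 8a_R − 10a_M = 0, so a_M = 25.3 + 0.8a_R.
The game is symmetric, so in equilibrium a_R = a_M: the reaction function gives 0.2a_M = 25.3, hence a_M = 126.5.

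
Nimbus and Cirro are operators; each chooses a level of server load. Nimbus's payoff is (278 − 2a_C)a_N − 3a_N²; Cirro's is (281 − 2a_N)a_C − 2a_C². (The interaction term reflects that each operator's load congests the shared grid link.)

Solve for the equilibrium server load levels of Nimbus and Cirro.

Expanding Nimbus's payoff: 278a_N − 2a_Ca_N − 3a_N².
∂π/∂a_N = 278 − 2a_C − 6a_N = 0, so a_N = 139/3 − (1/3)a_C.
Likewise for Cirro: a_C = 70.25 − 0.5a_N.
Solving the two reaction functions simultaneously: (1 − (−1/3)(−0.5))a_N = 139/3 − (1/3)·70.25, so (5/6)a_N = 275/12 and a_N = 27.5.
Then a_C = 70.25 − 0.5·27.5 = 56.5.

27.5, 56.5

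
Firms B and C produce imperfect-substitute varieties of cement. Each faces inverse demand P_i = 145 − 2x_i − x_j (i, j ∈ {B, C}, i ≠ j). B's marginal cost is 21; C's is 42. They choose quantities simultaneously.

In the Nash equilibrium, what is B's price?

Firm B's profit: π = x_B(145 − 2x_B − x_C) − 21x_B.
∂π/∂x_B = 124 − 4x_B − x_C = 0 ⇒ x_B = 31 − 0.25x_C.
Similarly x_C = 25.75 − 0.25x_B.
Plugging x_C into B's best response: x_B = 31 − 0.25(25.75 − 0.25x_B) ⇒ 0.9375x_B = 24.5625, so x_B = 26.2.
Then x_C = 25.75 − 0.25·26.2 = 19.2.
P_B = 145 − 2·26.2 − 19.2 = 73.4.

73.4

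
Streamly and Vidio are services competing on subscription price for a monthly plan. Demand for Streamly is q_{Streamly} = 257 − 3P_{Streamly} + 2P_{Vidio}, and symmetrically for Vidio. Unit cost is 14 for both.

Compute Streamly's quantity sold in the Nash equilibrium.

Streamly's profit: π = (P_{Streamly} − 14)(257 − 3P_{Streamly} + 2P_{Vidio}).
∂π/∂P_{Streamly} = 299 − 6P_{Streamly} + 2P_{Vidio} = 0 ⇒ P_{Streamly} = 299/6 + (1/3)P_{Vidio}.
The game is symmetric, so in equilibrium P_{Vidio} = P_{Streamly}: the reaction function gives (2/3)P_{Streamly} = 299/6, hence P_{Streamly} = 74.75.
q_{Streamly} = 257 − 3·74.75 + 2·74.75 = 182.25.

182.25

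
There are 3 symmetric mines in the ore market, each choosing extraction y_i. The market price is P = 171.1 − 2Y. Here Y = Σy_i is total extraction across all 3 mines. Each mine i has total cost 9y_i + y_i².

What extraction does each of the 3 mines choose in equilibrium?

16.21

A representative mine's profit is π_i = y_i(171.1 − 2Y) − 9y_i − y_i², with Y = y_i + Σ_{j≠i} y_j.
First-order condition: 162.1 − 6y_i − 2Σ_{j≠i} y_j = 0.
Imposing symmetry (y_j = y for all j) turns Σ_{j≠i} y_j into 2y, so 162.1 = 10y and y = 16.21.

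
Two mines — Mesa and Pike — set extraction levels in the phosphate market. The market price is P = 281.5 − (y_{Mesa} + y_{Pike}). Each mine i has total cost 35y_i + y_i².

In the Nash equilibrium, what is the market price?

182.9

Mine Mesa's profit: π = y_{Mesa}(281.5 − (y_{Mesa} + y_{Pike})) − 35y_{Mesa} − y_{Mesa}².
∂π/∂y_{Mesa} = 246.5 − 4y_{Mesa} − y_{Pike} = 0, so y_{Mesa} = 61.625 − 0.25y_{Pike}.
By symmetry y_{Pike} = y_{Mesa}; substituting into the reaction function, 1.25y_{Mesa} = 61.625 and y_{Mesa} = 49.3.
Equilibrium price: P = 281.5 − 98.6 = 182.9.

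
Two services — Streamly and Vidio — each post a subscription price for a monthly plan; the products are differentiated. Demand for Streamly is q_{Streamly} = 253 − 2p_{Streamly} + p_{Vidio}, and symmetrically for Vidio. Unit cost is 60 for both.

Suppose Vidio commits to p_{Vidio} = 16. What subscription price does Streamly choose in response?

Streamly's profit: π = (p_{Streamly} − 60)(253 − 2p_{Streamly} + p_{Vidio}).
∂π/∂p_{Streamly} = 373 − 4p_{Streamly} + p_{Vidio} = 0 ⇒ p_{Streamly} = 93.25 + 0.25p_{Vidio}.
At p_{Vidio} = 16: p_{Streamly} = 93.25 + 0.25·16 = 97.25.

97.25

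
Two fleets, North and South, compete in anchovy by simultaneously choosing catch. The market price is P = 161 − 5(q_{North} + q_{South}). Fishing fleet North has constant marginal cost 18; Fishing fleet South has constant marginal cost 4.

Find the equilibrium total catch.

Fishing fleet North's profit: π = q_{North}(161 − 5(q_{North} + q_{South})) − 18q_{North}.
∂π/∂q_{North} = 143 − 10q_{North} − 5q_{South} = 0, so q_{North} = 14.3 − 0.5q_{South}.
By the same steps for South: q_{South} = 15.7 − 0.5q_{North}.
Plugging q_{South} into North's best response: q_{North} = 14.3 − 0.5(15.7 − 0.5q_{North}) ⇒ 0.75q_{North} = 6.45, so q_{North} = 8.6.
Then q_{South} = 15.7 − 0.5·8.6 = 11.4.
Total catch: 8.6 + 11.4 = 20.

20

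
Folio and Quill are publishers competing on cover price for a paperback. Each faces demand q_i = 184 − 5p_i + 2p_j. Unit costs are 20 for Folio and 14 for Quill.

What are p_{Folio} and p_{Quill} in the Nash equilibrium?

34.875, 32.375

Folio's profit: π = (p_{Folio} − 20)(184 − 5p_{Folio} + 2p_{Quill}).
∂π/∂p_{Folio} = 284 − 10p_{Folio} + 2p_{Quill} = 0 ⇒ p_{Folio} = 28.4 + 0.2p_{Quill}.
Similarly p_{Quill} = 25.4 + 0.2p_{Folio}.
Plugging p_{Quill} into Folio's best response: p_{Folio} = 28.4 + 0.2(25.4 + 0.2p_{Folio}) ⇒ 0.96p_{Folio} = 33.48, so p_{Folio} = 34.875.
Then p_{Quill} = 25.4 + 0.2·34.875 = 32.375.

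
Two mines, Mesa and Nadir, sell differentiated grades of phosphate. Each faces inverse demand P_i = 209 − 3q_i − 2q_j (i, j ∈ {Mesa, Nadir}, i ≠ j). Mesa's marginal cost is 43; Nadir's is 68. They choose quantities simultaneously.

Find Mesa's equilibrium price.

109.9375

Mine Mesa's profit: π = q_{Mesa}(209 − 3q_{Mesa} − 2q_{Nadir}) − 43q_{Mesa}.
∂π/∂q_{Mesa} = 166 − 6q_{Mesa} − 2q_{Nadir} = 0 ⇒ q_{Mesa} = 83/3 − (1/3)q_{Nadir}.
Similarly q_{Nadir} = 23.5 − (1/3)q_{Mesa}.
Substituting the second reaction function into the first: q_{Mesa} = 83/3 − (1/3)(23.5 − (1/3)q_{Mesa}), which gives (8/9)q_{Mesa} = 119/6 ⇒ q_{Mesa} = 22.3125.
Then q_{Nadir} = 23.5 − (1/3)·22.3125 = 16.0625.
P_{Mesa} = 209 − 3·22.3125 − 2·16.0625 = 109.9375.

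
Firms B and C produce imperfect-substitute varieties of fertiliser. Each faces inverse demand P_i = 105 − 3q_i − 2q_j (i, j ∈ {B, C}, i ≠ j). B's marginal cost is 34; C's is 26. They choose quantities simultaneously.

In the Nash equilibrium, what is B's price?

Firm B's profit: π = q_B(105 − 3q_B − 2q_C) − 34q_B.
∂π/∂q_B = 71 − 6q_B − 2q_C = 0 ⇒ q_B = 71/6 − (1/3)q_C.
Similarly q_C = 79/6 − (1/3)q_B.
Substituting the second reaction function into the first: q_B = 71/6 − (1/3)(79/6 − (1/3)q_B), which gives (8/9)q_B = 67/9 ⇒ q_B = 8.375.
Then q_C = 79/6 − (1/3)·8.375 = 10.375.
P_B = 105 − 3·8.375 − 2·10.375 = 59.125.

59.125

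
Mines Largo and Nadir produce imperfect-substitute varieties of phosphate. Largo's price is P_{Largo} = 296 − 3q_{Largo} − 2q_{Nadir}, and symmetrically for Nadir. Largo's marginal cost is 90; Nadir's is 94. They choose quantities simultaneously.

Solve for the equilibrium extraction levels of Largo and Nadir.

26, 25

Mine Largo's profit: π = q_{Largo}(296 − 3q_{Largo} − 2q_{Nadir}) − 90q_{Largo}.
∂π/∂q_{Largo} = 206 − 6q_{Largo} − 2q_{Nadir} = 0 ⇒ q_{Largo} = 103/3 − (1/3)q_{Nadir}.
Similarly q_{Nadir} = 101/3 − (1/3)q_{Largo}.
Plugging q_{Nadir} into Largo's best response: q_{Largo} = 103/3 − (1/3)(101/3 − (1/3)q_{Largo}) ⇒ (8/9)q_{Largo} = 208/9, so q_{Largo} = 26.
Then q_{Nadir} = 101/3 − (1/3)·26 = 25.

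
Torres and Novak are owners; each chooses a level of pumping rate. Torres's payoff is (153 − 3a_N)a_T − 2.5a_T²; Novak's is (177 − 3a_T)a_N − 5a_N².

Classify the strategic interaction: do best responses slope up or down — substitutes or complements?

strategic substitutes

Expanding Torres's payoff: 153a_T − 3a_Na_T − 2.5a_T².
∂π/∂a_T = 153 − 3a_N − 5a_T = 0, so a_T = 30.6 − 0.6a_N.
The best-response slope da_T/da_N = −0.6 < 0: the reaction function is downward-sloping, so the choices are strategic substitutes.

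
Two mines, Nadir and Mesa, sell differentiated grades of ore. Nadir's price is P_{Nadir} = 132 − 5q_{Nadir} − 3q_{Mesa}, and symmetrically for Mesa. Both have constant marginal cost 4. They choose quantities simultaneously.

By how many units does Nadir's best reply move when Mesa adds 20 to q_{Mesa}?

-6

Mine Nadir's profit: π = q_{Nadir}(132 − 5q_{Nadir} − 3q_{Mesa}) − 4q_{Nadir}.
∂π/∂q_{Nadir} = 128 − 10q_{Nadir} − 3q_{Mesa} = 0 ⇒ q_{Nadir} = 12.8 − 0.3q_{Mesa}.
The reaction-function slope is −0.3, so a 20-unit rise in q_{Mesa} moves q_{Nadir} by −0.3 × 20 = −6. Nadir's best response falls — the actions are strategic substitutes.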